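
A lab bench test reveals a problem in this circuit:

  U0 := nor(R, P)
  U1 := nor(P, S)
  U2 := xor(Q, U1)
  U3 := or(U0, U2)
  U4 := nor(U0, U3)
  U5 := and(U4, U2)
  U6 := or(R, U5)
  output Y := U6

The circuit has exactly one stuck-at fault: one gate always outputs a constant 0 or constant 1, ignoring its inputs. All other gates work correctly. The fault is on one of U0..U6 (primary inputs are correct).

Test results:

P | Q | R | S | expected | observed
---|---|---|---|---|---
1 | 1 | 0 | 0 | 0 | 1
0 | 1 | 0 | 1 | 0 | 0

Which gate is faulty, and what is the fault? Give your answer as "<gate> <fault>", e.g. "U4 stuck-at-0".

Fault-free values for test 1 (P=1, Q=1, R=0, S=0): U0=0, U1=0, U2=1, U3=1, U4=0, U5=0, U6=0, giving Y=0. Observed 1.
Test 1: faults giving observed 1 are {U3 stuck-at-0, U4 stuck-at-1, U5 stuck-at-1, U6 stuck-at-1}.
Test 2 (P=0, Q=1, R=0, S=1): fault-free U0=1, U1=0, U2=1, U3=1, U4=0, U5=0, U6=0 → 0; observed 0. Eliminates U4 stuck-at-1, U5 stuck-at-1, U6 stuck-at-1.
Only U3 stuck-at-0 is consistent with every test.

U3 stuck-at-0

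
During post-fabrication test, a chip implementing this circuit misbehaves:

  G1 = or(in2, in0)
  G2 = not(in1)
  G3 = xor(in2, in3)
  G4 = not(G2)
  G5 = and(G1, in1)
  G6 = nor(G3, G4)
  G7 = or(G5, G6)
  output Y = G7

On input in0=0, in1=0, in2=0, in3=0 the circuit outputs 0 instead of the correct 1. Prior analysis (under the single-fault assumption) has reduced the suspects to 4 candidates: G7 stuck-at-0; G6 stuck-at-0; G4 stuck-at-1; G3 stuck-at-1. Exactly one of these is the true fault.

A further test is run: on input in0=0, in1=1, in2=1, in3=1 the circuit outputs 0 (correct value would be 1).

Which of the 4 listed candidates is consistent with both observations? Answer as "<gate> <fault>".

Evaluate each candidate on input in0=0, in1=1, in2=1, in3=1:
  G7 stuck-at-0: G1=1, G2=0, G3=0, G4=1, G5=1, G6=0, G7=0 [stuck-at-0] → 0 — matches
  G6 stuck-at-0: G1=1, G2=0, G3=0, G4=1, G5=1, G6=0 [stuck-at-0], G7=1 → 1 — eliminated
  G4 stuck-at-1: G1=1, G2=0, G3=0, G4=1 [stuck-at-1], G5=1, G6=0, G7=1 → 1 — eliminated
  G3 stuck-at-1: G1=1, G2=0, G3=1 [stuck-at-1], G4=1, G5=1, G6=0, G7=1 → 1 — eliminated
Only G7 stuck-at-0 reproduces the observed 0.

G7 stuck-at-0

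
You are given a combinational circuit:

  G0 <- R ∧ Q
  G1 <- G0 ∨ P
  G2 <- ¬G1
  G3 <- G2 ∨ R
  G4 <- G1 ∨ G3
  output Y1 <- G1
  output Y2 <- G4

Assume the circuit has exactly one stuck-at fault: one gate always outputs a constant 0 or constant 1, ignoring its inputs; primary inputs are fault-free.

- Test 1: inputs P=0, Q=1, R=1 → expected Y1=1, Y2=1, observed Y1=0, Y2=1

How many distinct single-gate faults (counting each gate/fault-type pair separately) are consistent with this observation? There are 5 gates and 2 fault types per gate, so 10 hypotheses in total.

Fault-free: G0=1, G1=1, G2=0, G3=1, G4=1 → Y1=1, Y2=1. Observed Y1=0, Y2=1.
  G0 stuck-at-0: output Y1=0, Y2=1 ✓
  G0 stuck-at-1: output Y1=1, Y2=1 ✗
  G1 stuck-at-0: output Y1=0, Y2=1 ✓
  G1 stuck-at-1: output Y1=1, Y2=1 ✗
  G2 stuck-at-0: output Y1=1, Y2=1 ✗
  G2 stuck-at-1: output Y1=1, Y2=1 ✗
  G3 stuck-at-0: output Y1=1, Y2=1 ✗
  G3 stuck-at-1: output Y1=1, Y2=1 ✗
  G4 stuck-at-0: output Y1=1, Y2=0 ✗
  G4 stuck-at-1: output Y1=1, Y2=1 ✗
Consistent faults: {G0 stuck-at-0, G1 stuck-at-0} — 2 in all.

2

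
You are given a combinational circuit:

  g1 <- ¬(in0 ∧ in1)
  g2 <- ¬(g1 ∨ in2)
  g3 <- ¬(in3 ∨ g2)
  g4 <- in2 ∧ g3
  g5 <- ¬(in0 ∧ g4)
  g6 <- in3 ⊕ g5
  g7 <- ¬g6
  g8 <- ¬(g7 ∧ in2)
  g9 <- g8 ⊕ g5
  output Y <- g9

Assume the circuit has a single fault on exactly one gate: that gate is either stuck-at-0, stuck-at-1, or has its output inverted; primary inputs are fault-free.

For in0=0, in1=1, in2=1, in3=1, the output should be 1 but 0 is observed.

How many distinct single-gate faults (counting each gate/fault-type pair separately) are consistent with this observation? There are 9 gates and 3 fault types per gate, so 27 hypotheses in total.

8

Fault-free: g1=1, g2=0, g3=0, g4=0, g5=1, g6=0, g7=1, g8=0, g9=1 → 1. Observed 0.
  g1: none of the 3 fault types match ✗
  g2: none of the 3 fault types match ✗
  g3: none of the 3 fault types match ✗
  g4: none of the 3 fault types match ✗
  g5: none of the 3 fault types match ✗
  g6: stuck-at-1, inverted output ✓; others ✗
  g7: stuck-at-0, inverted output ✓; others ✗
  g8: stuck-at-1, inverted output ✓; others ✗
  g9: stuck-at-0, inverted output ✓; others ✗
Consistent faults: {g6 stuck-at-1, g6 inverted output, g7 stuck-at-0, g7 inverted output, g8 stuck-at-1, g8 inverted output, g9 stuck-at-0, g9 inverted output} — 8 in all.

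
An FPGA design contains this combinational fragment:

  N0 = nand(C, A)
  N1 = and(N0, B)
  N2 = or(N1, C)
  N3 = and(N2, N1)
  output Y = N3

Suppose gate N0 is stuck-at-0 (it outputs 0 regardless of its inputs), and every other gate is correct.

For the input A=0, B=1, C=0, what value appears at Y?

Propagate with N0 forced: N0=0 [stuck-at-0], N1=0, N2=0, N3=0.
So Y = 0. (Without the fault it would be 1.)

0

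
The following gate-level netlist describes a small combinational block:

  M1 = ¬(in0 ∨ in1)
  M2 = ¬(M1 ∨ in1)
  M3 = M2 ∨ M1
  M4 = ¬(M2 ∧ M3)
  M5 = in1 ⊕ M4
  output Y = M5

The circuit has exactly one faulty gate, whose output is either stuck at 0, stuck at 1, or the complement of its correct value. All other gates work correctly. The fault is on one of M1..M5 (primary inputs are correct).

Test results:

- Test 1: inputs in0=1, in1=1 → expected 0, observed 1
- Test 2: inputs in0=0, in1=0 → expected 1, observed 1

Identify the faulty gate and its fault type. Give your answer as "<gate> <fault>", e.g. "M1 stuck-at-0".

M5 stuck-at-1

Fault-free values for test 1 (in0=1, in1=1): M1=0, M2=0, M3=0, M4=1, M5=0, giving Y=0. Observed 1.
Test 1: faults giving observed 1 are {M2 stuck-at-1, M2 inverted output, M4 stuck-at-0, M4 inverted output, M5 stuck-at-1, M5 inverted output}.
Test 2 (in0=0, in1=0): fault-free M1=1, M2=0, M3=1, M4=1, M5=1 → 1; observed 1. Eliminates M2 stuck-at-1, M2 inverted output, M4 stuck-at-0, M4 inverted output, M5 inverted output.
Only M5 stuck-at-1 is consistent with every test.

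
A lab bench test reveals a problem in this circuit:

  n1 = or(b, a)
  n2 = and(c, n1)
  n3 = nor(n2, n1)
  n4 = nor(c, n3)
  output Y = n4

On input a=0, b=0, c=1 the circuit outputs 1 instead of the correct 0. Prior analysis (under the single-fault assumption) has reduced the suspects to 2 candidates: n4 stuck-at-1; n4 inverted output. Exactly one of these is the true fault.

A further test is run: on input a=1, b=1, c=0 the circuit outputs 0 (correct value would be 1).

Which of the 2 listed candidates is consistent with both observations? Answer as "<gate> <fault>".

n4 inverted output

Evaluate each candidate on input a=1, b=1, c=0:
  n4 stuck-at-1: n1=1, n2=0, n3=0, n4=1 [stuck-at-1] → 1 — eliminated
  n4 inverted output: n1=1, n2=0, n3=0, n4=0 [inverted output] → 0 — matches
Only n4 inverted output reproduces the observed 0.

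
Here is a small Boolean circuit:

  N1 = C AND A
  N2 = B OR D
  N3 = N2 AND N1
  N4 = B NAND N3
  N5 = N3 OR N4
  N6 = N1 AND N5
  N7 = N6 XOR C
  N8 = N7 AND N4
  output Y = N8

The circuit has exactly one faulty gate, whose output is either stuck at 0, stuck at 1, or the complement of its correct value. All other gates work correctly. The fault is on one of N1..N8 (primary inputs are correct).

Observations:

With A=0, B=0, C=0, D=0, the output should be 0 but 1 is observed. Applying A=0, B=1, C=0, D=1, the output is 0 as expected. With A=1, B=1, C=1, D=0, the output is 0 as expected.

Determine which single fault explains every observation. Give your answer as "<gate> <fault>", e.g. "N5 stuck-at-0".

N1 stuck-at-1

Fault-free values for test 1 (A=0, B=0, C=0, D=0): N1=0, N2=0, N3=0, N4=1, N5=1, N6=0, N7=0, N8=0, giving Y=0. Observed 1.
Test 1: faults giving observed 1 are {N1 stuck-at-1, N1 inverted output, N6 stuck-at-1, N6 inverted output, N7 stuck-at-1, N7 inverted output, N8 stuck-at-1, N8 inverted output}.
Test 2 (A=0, B=1, C=0, D=1): fault-free N1=0, N2=1, N3=0, N4=1, N5=1, N6=0, N7=0, N8=0 → 0; observed 0. Eliminates N6 stuck-at-1, N6 inverted output, N7 stuck-at-1, N7 inverted output, N8 stuck-at-1, N8 inverted output.
Test 3 (A=1, B=1, C=1, D=0): fault-free N1=1, N2=1, N3=1, N4=0, N5=1, N6=1, N7=0, N8=0 → 0; observed 0. Eliminates N1 inverted output.
Only N1 stuck-at-1 is consistent with every test.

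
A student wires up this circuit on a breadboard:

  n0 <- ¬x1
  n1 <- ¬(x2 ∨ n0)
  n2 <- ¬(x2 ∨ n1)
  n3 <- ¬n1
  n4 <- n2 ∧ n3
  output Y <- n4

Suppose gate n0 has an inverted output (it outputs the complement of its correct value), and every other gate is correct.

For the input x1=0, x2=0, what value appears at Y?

Propagate with n0 forced: n0=0 [inverted output], n1=1, n2=0, n3=0, n4=0.
So Y = 0. (Without the fault it would be 1.)

0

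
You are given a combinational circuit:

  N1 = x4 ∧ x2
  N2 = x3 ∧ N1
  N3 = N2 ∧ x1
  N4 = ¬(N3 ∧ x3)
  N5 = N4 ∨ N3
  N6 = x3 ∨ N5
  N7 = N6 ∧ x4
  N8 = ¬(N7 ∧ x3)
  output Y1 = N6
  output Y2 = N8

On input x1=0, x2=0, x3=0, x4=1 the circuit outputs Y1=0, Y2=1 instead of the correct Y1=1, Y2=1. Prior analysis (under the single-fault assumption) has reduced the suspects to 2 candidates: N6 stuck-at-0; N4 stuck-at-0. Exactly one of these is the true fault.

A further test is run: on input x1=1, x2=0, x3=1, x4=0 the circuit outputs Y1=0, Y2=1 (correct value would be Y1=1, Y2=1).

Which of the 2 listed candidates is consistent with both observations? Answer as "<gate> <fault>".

N6 stuck-at-0

Evaluate each candidate on input x1=1, x2=0, x3=1, x4=0:
  N6 stuck-at-0: N1=0, N2=0, N3=0, N4=1, N5=1, N6=0 [stuck-at-0], N7=0, N8=1 → Y1=0, Y2=1 — matches
  N4 stuck-at-0: N1=0, N2=0, N3=0, N4=0 [stuck-at-0], N5=0, N6=1, N7=0, N8=1 → Y1=1, Y2=1 — eliminated
Only N6 stuck-at-0 reproduces the observed Y1=0, Y2=1.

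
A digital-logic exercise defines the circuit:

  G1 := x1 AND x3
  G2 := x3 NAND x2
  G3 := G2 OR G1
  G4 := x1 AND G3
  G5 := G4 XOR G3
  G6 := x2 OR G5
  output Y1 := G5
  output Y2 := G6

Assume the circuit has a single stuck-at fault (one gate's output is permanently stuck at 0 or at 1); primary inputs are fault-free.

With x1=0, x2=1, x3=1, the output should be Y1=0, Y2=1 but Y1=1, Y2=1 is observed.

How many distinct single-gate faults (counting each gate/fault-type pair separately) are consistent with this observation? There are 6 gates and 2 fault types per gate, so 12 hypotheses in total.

5

Fault-free: G1=0, G2=0, G3=0, G4=0, G5=0, G6=1 → Y1=0, Y2=1. Observed Y1=1, Y2=1.
  G1 stuck-at-0: output Y1=0, Y2=1 ✗
  G1 stuck-at-1: output Y1=1, Y2=1 ✓
  G2 stuck-at-0: output Y1=0, Y2=1 ✗
  G2 stuck-at-1: output Y1=1, Y2=1 ✓
  G3 stuck-at-0: output Y1=0, Y2=1 ✗
  G3 stuck-at-1: output Y1=1, Y2=1 ✓
  G4 stuck-at-0: output Y1=0, Y2=1 ✗
  G4 stuck-at-1: output Y1=1, Y2=1 ✓
  G5 stuck-at-0: output Y1=0, Y2=1 ✗
  G5 stuck-at-1: output Y1=1, Y2=1 ✓
  G6 stuck-at-0: output Y1=0, Y2=0 ✗
  G6 stuck-at-1: output Y1=0, Y2=1 ✗
Consistent faults: {G1 stuck-at-1, G2 stuck-at-1, G3 stuck-at-1, G4 stuck-at-1, G5 stuck-at-1} — 5 in all.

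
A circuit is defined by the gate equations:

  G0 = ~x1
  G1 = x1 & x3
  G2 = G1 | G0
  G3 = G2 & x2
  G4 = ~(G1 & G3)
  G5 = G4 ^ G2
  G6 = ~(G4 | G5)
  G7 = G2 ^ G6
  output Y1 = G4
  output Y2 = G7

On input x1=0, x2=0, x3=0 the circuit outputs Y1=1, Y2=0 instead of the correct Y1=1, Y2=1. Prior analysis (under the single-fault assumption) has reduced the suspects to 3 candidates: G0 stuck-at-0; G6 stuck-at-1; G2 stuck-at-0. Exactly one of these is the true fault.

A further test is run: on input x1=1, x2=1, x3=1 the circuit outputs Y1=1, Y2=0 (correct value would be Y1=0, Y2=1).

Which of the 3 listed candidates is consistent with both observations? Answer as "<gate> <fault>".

Evaluate each candidate on input x1=1, x2=1, x3=1:
  G0 stuck-at-0: G0=0 [stuck-at-0], G1=1, G2=1, G3=1, G4=0, G5=1, G6=0, G7=1 → Y1=0, Y2=1 — eliminated
  G6 stuck-at-1: G0=0, G1=1, G2=1, G3=1, G4=0, G5=1, G6=1 [stuck-at-1], G7=0 → Y1=0, Y2=0 — eliminated
  G2 stuck-at-0: G0=0, G1=1, G2=0 [stuck-at-0], G3=0, G4=1, G5=1, G6=0, G7=0 → Y1=1, Y2=0 — matches
Only G2 stuck-at-0 reproduces the observed Y1=1, Y2=0.

G2 stuck-at-0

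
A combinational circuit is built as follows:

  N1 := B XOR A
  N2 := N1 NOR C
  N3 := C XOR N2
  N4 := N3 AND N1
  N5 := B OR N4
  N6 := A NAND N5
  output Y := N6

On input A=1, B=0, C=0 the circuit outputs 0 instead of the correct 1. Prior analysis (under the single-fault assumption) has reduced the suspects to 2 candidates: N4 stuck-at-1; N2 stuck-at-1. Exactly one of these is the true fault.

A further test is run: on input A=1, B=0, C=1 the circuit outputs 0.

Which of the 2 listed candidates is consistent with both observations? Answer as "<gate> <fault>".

Evaluate each candidate on input A=1, B=0, C=1:
  N4 stuck-at-1: N1=1, N2=0, N3=1, N4=1 [stuck-at-1], N5=1, N6=0 → 0 — matches
  N2 stuck-at-1: N1=1, N2=1 [stuck-at-1], N3=0, N4=0, N5=0, N6=1 → 1 — eliminated
Only N4 stuck-at-1 reproduces the observed 0.

N4 stuck-at-1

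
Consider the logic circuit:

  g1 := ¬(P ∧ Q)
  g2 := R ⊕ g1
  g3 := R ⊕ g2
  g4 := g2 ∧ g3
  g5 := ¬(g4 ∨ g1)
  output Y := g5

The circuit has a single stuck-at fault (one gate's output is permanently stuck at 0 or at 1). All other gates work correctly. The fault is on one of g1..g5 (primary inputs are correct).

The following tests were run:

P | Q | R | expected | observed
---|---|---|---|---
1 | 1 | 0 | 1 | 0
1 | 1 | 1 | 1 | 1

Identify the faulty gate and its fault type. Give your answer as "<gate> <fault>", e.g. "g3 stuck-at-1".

g2 stuck-at-1

Fault-free values for test 1 (P=1, Q=1, R=0): g1=0, g2=0, g3=0, g4=0, g5=1, giving Y=1. Observed 0.
Test 1: faults giving observed 0 are {g1 stuck-at-1, g2 stuck-at-1, g4 stuck-at-1, g5 stuck-at-0}.
Test 2 (P=1, Q=1, R=1): fault-free g1=0, g2=1, g3=0, g4=0, g5=1 → 1; observed 1. Eliminates g1 stuck-at-1, g4 stuck-at-1, g5 stuck-at-0.
Only g2 stuck-at-1 is consistent with every test.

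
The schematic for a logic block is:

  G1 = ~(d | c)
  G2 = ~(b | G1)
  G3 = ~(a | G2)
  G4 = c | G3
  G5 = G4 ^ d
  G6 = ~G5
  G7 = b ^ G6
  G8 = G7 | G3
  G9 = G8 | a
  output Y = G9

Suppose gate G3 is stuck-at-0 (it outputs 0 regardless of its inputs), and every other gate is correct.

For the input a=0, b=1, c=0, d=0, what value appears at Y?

Propagate with G3 forced: G1=1, G2=0, G3=0 [stuck-at-0], G4=0, G5=0, G6=1, G7=0, G8=0, G9=0.
So Y = 0. (Without the fault it would be 1.)

0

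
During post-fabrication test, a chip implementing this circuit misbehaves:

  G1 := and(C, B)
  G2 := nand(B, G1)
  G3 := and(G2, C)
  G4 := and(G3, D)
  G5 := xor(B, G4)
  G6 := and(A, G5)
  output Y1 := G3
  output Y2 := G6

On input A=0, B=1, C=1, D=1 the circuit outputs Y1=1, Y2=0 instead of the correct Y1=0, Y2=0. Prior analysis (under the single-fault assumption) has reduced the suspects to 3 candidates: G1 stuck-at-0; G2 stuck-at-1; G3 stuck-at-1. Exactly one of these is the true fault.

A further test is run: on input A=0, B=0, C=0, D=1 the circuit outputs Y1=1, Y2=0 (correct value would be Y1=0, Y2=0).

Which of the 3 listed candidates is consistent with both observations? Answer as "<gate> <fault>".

G3 stuck-at-1

Evaluate each candidate on input A=0, B=0, C=0, D=1:
  G1 stuck-at-0: G1=0 [stuck-at-0], G2=1, G3=0, G4=0, G5=0, G6=0 → Y1=0, Y2=0 — eliminated
  G2 stuck-at-1: G1=0, G2=1 [stuck-at-1], G3=0, G4=0, G5=0, G6=0 → Y1=0, Y2=0 — eliminated
  G3 stuck-at-1: G1=0, G2=1, G3=1 [stuck-at-1], G4=1, G5=1, G6=0 → Y1=1, Y2=0 — matches
Only G3 stuck-at-1 reproduces the observed Y1=1, Y2=0.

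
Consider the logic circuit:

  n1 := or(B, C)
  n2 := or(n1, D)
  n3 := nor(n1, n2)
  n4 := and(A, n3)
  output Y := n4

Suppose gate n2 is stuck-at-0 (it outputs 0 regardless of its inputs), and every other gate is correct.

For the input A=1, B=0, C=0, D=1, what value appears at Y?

1

Propagate with n2 forced: n1=0, n2=0 [stuck-at-0], n3=1, n4=1.
So Y = 1. (Without the fault it would be 0.)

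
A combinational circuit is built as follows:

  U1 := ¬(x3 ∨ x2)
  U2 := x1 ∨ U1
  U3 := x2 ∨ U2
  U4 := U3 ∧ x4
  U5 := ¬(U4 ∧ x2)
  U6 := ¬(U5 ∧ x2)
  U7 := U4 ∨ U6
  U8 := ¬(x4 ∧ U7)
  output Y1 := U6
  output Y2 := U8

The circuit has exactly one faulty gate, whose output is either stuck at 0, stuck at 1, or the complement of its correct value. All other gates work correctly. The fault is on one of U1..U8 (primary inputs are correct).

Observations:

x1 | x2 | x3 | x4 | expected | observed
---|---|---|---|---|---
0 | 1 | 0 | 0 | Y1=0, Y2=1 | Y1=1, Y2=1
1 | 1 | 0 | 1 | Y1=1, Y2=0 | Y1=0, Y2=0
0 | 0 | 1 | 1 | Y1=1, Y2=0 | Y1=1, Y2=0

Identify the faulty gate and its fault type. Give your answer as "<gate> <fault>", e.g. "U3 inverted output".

Fault-free values for test 1 (x1=0, x2=1, x3=0, x4=0): U1=0, U2=0, U3=1, U4=0, U5=1, U6=0, U7=0, U8=1, giving Y1=0, Y2=1. Observed Y1=1, Y2=1.
Test 1: faults giving observed Y1=1, Y2=1 are {U4 stuck-at-1, U4 inverted output, U5 stuck-at-0, U5 inverted output, U6 stuck-at-1, U6 inverted output}.
Test 2 (x1=1, x2=1, x3=0, x4=1): fault-free U1=0, U2=1, U3=1, U4=1, U5=0, U6=1, U7=1, U8=0 → Y1=1, Y2=0; observed Y1=0, Y2=0. Eliminates U4 stuck-at-1, U4 inverted output, U5 stuck-at-0, U6 stuck-at-1.
Test 3 (x1=0, x2=0, x3=1, x4=1): fault-free U1=0, U2=0, U3=0, U4=0, U5=1, U6=1, U7=1, U8=0 → Y1=1, Y2=0; observed Y1=1, Y2=0. Eliminates U6 inverted output.
Only U5 inverted output is consistent with every test.

U5 inverted output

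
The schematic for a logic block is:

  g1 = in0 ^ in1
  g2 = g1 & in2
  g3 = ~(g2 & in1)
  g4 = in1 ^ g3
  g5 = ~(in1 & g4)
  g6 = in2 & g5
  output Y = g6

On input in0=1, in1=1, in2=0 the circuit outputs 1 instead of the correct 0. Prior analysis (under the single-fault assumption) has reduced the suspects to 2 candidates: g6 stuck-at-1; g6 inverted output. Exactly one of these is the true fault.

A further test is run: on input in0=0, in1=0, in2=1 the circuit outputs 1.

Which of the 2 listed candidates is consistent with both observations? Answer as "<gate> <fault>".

Evaluate each candidate on input in0=0, in1=0, in2=1:
  g6 stuck-at-1: g1=0, g2=0, g3=1, g4=1, g5=1, g6=1 [stuck-at-1] → 1 — matches
  g6 inverted output: g1=0, g2=0, g3=1, g4=1, g5=1, g6=0 [inverted output] → 0 — eliminated
Only g6 stuck-at-1 reproduces the observed 1.

g6 stuck-at-1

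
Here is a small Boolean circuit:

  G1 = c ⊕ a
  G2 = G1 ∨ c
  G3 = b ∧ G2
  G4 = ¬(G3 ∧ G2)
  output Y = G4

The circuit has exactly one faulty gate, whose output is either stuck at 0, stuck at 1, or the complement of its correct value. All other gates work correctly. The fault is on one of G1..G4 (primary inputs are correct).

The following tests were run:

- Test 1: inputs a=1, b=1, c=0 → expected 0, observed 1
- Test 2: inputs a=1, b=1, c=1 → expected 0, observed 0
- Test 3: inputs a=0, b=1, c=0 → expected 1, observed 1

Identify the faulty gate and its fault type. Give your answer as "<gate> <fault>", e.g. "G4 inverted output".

G1 stuck-at-0

Fault-free values for test 1 (a=1, b=1, c=0): G1=1, G2=1, G3=1, G4=0, giving Y=0. Observed 1.
Test 1: faults giving observed 1 are {G1 stuck-at-0, G1 inverted output, G2 stuck-at-0, G2 inverted output, G3 stuck-at-0, G3 inverted output, G4 stuck-at-1, G4 inverted output}.
Test 2 (a=1, b=1, c=1): fault-free G1=0, G2=1, G3=1, G4=0 → 0; observed 0. Eliminates G2 stuck-at-0, G2 inverted output, G3 stuck-at-0, G3 inverted output, G4 stuck-at-1, G4 inverted output.
Test 3 (a=0, b=1, c=0): fault-free G1=0, G2=0, G3=0, G4=1 → 1; observed 1. Eliminates G1 inverted output.
Only G1 stuck-at-0 is consistent with every test.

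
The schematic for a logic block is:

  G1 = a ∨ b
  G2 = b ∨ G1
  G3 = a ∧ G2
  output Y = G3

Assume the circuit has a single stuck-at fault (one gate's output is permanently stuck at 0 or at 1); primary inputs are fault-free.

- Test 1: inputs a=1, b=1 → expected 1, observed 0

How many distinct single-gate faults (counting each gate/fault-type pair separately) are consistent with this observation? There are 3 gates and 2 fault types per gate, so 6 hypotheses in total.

Fault-free: G1=1, G2=1, G3=1 → 1. Observed 0.
  G1 stuck-at-0: output 1 ✗
  G1 stuck-at-1: output 1 ✗
  G2 stuck-at-0: output 0 ✓
  G2 stuck-at-1: output 1 ✗
  G3 stuck-at-0: output 0 ✓
  G3 stuck-at-1: output 1 ✗
Consistent faults: {G2 stuck-at-0, G3 stuck-at-0} — 2 in all.

2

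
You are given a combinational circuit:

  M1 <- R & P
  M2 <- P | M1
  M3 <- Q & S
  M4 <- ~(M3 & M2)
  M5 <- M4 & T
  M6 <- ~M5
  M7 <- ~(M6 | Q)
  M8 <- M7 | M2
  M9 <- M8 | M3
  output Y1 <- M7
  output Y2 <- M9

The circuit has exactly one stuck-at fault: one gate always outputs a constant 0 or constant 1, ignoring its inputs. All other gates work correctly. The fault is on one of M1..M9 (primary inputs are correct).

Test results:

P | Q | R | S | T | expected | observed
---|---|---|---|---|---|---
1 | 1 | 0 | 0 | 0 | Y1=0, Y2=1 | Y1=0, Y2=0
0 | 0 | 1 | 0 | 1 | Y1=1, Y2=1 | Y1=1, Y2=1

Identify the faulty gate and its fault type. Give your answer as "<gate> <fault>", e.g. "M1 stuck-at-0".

Fault-free values for test 1 (P=1, Q=1, R=0, S=0, T=0): M1=0, M2=1, M3=0, M4=1, M5=0, M6=1, M7=0, M8=1, M9=1, giving Y1=0, Y2=1. Observed Y1=0, Y2=0.
Test 1: faults giving observed Y1=0, Y2=0 are {M2 stuck-at-0, M8 stuck-at-0, M9 stuck-at-0}.
Test 2 (P=0, Q=0, R=1, S=0, T=1): fault-free M1=0, M2=0, M3=0, M4=1, M5=1, M6=0, M7=1, M8=1, M9=1 → Y1=1, Y2=1; observed Y1=1, Y2=1. Eliminates M8 stuck-at-0, M9 stuck-at-0.
Only M2 stuck-at-0 is consistent with every test.

M2 stuck-at-0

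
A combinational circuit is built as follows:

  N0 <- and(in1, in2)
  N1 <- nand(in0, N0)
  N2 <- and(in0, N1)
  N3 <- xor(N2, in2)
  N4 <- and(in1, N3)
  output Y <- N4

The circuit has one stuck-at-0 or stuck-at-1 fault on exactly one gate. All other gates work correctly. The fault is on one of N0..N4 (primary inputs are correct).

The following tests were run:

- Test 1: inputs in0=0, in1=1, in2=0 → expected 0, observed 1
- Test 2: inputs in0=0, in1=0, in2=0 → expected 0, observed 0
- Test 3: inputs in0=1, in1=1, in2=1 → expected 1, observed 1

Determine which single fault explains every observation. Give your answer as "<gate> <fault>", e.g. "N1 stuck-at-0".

N3 stuck-at-1

Fault-free values for test 1 (in0=0, in1=1, in2=0): N0=0, N1=1, N2=0, N3=0, N4=0, giving Y=0. Observed 1.
Test 1: faults giving observed 1 are {N2 stuck-at-1, N3 stuck-at-1, N4 stuck-at-1}.
Test 2 (in0=0, in1=0, in2=0): fault-free N0=0, N1=1, N2=0, N3=0, N4=0 → 0; observed 0. Eliminates N4 stuck-at-1.
Test 3 (in0=1, in1=1, in2=1): fault-free N0=1, N1=0, N2=0, N3=1, N4=1 → 1; observed 1. Eliminates N2 stuck-at-1.
Only N3 stuck-at-1 is consistent with every test.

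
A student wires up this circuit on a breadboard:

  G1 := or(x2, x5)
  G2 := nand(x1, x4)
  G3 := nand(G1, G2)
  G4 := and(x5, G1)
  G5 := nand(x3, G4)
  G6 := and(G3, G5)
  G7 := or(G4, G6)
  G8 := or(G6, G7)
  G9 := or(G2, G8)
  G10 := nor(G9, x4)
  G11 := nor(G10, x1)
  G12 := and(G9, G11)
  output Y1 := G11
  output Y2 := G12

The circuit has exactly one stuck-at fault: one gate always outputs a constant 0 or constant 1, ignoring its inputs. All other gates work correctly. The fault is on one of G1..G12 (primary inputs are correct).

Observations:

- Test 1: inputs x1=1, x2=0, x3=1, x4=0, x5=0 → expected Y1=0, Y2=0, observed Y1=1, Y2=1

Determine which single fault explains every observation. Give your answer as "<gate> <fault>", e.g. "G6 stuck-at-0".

Fault-free values for test 1 (x1=1, x2=0, x3=1, x4=0, x5=0): G1=0, G2=1, G3=1, G4=0, G5=1, G6=1, G7=1, G8=1, G9=1, G10=0, G11=0, G12=0, giving Y1=0, Y2=0. Observed Y1=1, Y2=1.
Test 1: faults giving observed Y1=1, Y2=1 are {G11 stuck-at-1}.
Only G11 stuck-at-1 is consistent with every test.

G11 stuck-at-1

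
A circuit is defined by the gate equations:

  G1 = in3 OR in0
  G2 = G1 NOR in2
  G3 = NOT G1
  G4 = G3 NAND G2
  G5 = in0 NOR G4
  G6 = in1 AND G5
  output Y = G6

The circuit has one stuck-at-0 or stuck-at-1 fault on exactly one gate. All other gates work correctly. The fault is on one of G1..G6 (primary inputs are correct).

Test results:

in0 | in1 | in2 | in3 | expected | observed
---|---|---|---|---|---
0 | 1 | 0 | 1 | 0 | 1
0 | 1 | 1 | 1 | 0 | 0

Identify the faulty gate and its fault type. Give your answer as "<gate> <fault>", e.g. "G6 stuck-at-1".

G1 stuck-at-0

Fault-free values for test 1 (in0=0, in1=1, in2=0, in3=1): G1=1, G2=0, G3=0, G4=1, G5=0, G6=0, giving Y=0. Observed 1.
Test 1: faults giving observed 1 are {G1 stuck-at-0, G4 stuck-at-0, G5 stuck-at-1, G6 stuck-at-1}.
Test 2 (in0=0, in1=1, in2=1, in3=1): fault-free G1=1, G2=0, G3=0, G4=1, G5=0, G6=0 → 0; observed 0. Eliminates G4 stuck-at-0, G5 stuck-at-1, G6 stuck-at-1.
Only G1 stuck-at-0 is consistent with every test.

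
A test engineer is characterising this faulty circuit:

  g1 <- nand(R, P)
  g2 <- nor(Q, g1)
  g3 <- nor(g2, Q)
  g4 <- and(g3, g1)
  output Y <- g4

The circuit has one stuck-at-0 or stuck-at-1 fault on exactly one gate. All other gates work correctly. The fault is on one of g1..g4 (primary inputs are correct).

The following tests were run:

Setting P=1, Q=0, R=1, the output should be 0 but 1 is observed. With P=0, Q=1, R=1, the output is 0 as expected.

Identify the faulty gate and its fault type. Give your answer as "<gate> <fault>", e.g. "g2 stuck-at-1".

Fault-free values for test 1 (P=1, Q=0, R=1): g1=0, g2=1, g3=0, g4=0, giving Y=0. Observed 1.
Test 1: faults giving observed 1 are {g1 stuck-at-1, g4 stuck-at-1}.
Test 2 (P=0, Q=1, R=1): fault-free g1=1, g2=0, g3=0, g4=0 → 0; observed 0. Eliminates g4 stuck-at-1.
Only g1 stuck-at-1 is consistent with every test.

g1 stuck-at-1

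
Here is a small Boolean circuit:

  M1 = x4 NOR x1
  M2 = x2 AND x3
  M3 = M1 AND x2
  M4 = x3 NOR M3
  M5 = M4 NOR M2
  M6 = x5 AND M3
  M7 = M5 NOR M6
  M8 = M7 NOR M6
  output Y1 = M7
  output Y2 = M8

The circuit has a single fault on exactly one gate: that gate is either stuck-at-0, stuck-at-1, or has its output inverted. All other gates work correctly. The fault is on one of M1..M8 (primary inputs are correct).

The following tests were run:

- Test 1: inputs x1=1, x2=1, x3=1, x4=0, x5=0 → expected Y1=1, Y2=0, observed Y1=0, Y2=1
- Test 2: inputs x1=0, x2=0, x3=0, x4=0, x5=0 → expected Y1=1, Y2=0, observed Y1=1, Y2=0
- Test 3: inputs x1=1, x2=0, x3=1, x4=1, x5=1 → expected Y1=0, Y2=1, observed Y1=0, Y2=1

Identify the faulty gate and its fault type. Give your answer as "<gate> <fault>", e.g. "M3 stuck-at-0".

M2 stuck-at-0

Fault-free values for test 1 (x1=1, x2=1, x3=1, x4=0, x5=0): M1=0, M2=1, M3=0, M4=0, M5=0, M6=0, M7=1, M8=0, giving Y1=1, Y2=0. Observed Y1=0, Y2=1.
Test 1: faults giving observed Y1=0, Y2=1 are {M2 stuck-at-0, M2 inverted output, M5 stuck-at-1, M5 inverted output, M7 stuck-at-0, M7 inverted output}.
Test 2 (x1=0, x2=0, x3=0, x4=0, x5=0): fault-free M1=1, M2=0, M3=0, M4=1, M5=0, M6=0, M7=1, M8=0 → Y1=1, Y2=0; observed Y1=1, Y2=0. Eliminates M5 stuck-at-1, M5 inverted output, M7 stuck-at-0, M7 inverted output.
Test 3 (x1=1, x2=0, x3=1, x4=1, x5=1): fault-free M1=0, M2=0, M3=0, M4=0, M5=1, M6=0, M7=0, M8=1 → Y1=0, Y2=1; observed Y1=0, Y2=1. Eliminates M2 inverted output.
Only M2 stuck-at-0 is consistent with every test.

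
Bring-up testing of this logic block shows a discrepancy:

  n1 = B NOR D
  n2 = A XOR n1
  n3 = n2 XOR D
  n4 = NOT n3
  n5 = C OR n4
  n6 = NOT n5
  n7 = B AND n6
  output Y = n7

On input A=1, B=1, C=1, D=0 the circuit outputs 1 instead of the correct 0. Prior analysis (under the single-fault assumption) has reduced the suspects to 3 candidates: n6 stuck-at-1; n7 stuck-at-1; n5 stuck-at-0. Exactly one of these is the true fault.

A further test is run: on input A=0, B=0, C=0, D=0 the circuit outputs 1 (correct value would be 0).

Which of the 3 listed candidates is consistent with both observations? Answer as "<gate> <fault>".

Evaluate each candidate on input A=0, B=0, C=0, D=0:
  n6 stuck-at-1: n1=1, n2=1, n3=1, n4=0, n5=0, n6=1 [stuck-at-1], n7=0 → 0 — eliminated
  n7 stuck-at-1: n1=1, n2=1, n3=1, n4=0, n5=0, n6=1, n7=1 [stuck-at-1] → 1 — matches
  n5 stuck-at-0: n1=1, n2=1, n3=1, n4=0, n5=0 [stuck-at-0], n6=1, n7=0 → 0 — eliminated
Only n7 stuck-at-1 reproduces the observed 1.

n7 stuck-at-1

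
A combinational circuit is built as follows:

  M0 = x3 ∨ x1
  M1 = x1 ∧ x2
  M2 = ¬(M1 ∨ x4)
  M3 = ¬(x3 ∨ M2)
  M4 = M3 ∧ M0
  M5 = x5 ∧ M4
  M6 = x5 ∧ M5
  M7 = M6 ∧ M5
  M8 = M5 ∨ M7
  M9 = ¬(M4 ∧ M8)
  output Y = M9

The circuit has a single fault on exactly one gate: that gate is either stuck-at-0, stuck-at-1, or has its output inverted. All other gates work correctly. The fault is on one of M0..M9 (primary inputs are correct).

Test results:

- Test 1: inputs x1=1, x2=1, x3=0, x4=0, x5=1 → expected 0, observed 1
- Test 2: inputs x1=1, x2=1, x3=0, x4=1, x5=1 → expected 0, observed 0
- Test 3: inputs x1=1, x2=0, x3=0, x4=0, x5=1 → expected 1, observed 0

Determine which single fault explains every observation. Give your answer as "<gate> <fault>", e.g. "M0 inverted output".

Fault-free values for test 1 (x1=1, x2=1, x3=0, x4=0, x5=1): M0=1, M1=1, M2=0, M3=1, M4=1, M5=1, M6=1, M7=1, M8=1, M9=0, giving Y=0. Observed 1.
Test 1: faults giving observed 1 are {M0 stuck-at-0, M0 inverted output, M1 stuck-at-0, M1 inverted output, M2 stuck-at-1, M2 inverted output, M3 stuck-at-0, M3 inverted output, M4 stuck-at-0, M4 inverted output, M5 stuck-at-0, M5 inverted output, M8 stuck-at-0, M8 inverted output, M9 stuck-at-1, M9 inverted output}.
Test 2 (x1=1, x2=1, x3=0, x4=1, x5=1): fault-free M0=1, M1=1, M2=0, M3=1, M4=1, M5=1, M6=1, M7=1, M8=1, M9=0 → 0; observed 0. Eliminates M0 stuck-at-0, M0 inverted output, M2 stuck-at-1, M2 inverted output, M3 stuck-at-0, M3 inverted output, M4 stuck-at-0, M4 inverted output, M5 stuck-at-0, M5 inverted output, M8 stuck-at-0, M8 inverted output, M9 stuck-at-1, M9 inverted output.
Test 3 (x1=1, x2=0, x3=0, x4=0, x5=1): fault-free M0=1, M1=0, M2=1, M3=0, M4=0, M5=0, M6=0, M7=0, M8=0, M9=1 → 1; observed 0. Eliminates M1 stuck-at-0.
Only M1 inverted output is consistent with every test.

M1 inverted output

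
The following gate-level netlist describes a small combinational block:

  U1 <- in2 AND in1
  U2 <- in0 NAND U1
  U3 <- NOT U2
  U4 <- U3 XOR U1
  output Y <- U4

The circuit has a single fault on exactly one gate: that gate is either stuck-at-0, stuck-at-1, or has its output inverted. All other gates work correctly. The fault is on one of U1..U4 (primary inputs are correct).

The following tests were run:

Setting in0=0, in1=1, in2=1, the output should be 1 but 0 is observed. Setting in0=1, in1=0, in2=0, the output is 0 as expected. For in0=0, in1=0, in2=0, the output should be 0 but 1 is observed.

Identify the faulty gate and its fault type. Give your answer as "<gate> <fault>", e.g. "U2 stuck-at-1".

Fault-free values for test 1 (in0=0, in1=1, in2=1): U1=1, U2=1, U3=0, U4=1, giving Y=1. Observed 0.
Test 1: faults giving observed 0 are {U1 stuck-at-0, U1 inverted output, U2 stuck-at-0, U2 inverted output, U3 stuck-at-1, U3 inverted output, U4 stuck-at-0, U4 inverted output}.
Test 2 (in0=1, in1=0, in2=0): fault-free U1=0, U2=1, U3=0, U4=0 → 0; observed 0. Eliminates U2 stuck-at-0, U2 inverted output, U3 stuck-at-1, U3 inverted output, U4 inverted output.
Test 3 (in0=0, in1=0, in2=0): fault-free U1=0, U2=1, U3=0, U4=0 → 0; observed 1. Eliminates U1 stuck-at-0, U4 stuck-at-0.
Only U1 inverted output is consistent with every test.

U1 inverted output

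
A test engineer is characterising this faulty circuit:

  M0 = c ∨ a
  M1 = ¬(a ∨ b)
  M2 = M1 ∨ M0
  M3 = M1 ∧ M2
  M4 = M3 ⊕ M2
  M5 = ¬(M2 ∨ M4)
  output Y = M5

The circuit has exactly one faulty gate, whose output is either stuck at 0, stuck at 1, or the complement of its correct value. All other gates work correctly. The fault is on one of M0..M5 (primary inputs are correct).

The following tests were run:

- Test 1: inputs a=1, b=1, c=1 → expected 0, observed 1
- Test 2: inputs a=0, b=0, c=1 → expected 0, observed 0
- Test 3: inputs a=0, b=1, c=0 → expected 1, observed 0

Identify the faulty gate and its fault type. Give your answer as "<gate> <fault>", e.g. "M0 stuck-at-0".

M0 inverted output

Fault-free values for test 1 (a=1, b=1, c=1): M0=1, M1=0, M2=1, M3=0, M4=1, M5=0, giving Y=0. Observed 1.
Test 1: faults giving observed 1 are {M0 stuck-at-0, M0 inverted output, M2 stuck-at-0, M2 inverted output, M5 stuck-at-1, M5 inverted output}.
Test 2 (a=0, b=0, c=1): fault-free M0=1, M1=1, M2=1, M3=1, M4=0, M5=0 → 0; observed 0. Eliminates M2 stuck-at-0, M2 inverted output, M5 stuck-at-1, M5 inverted output.
Test 3 (a=0, b=1, c=0): fault-free M0=0, M1=0, M2=0, M3=0, M4=0, M5=1 → 1; observed 0. Eliminates M0 stuck-at-0.
Only M0 inverted output is consistent with every test.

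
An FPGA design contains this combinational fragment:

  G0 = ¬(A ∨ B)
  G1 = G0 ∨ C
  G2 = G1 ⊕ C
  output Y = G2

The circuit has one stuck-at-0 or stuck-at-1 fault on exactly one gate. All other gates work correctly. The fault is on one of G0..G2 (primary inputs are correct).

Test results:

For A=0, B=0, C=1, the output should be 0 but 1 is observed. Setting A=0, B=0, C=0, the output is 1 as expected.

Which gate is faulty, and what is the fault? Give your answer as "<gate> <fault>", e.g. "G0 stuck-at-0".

Fault-free values for test 1 (A=0, B=0, C=1): G0=1, G1=1, G2=0, giving Y=0. Observed 1.
Test 1: faults giving observed 1 are {G1 stuck-at-0, G2 stuck-at-1}.
Test 2 (A=0, B=0, C=0): fault-free G0=1, G1=1, G2=1 → 1; observed 1. Eliminates G1 stuck-at-0.
Only G2 stuck-at-1 is consistent with every test.

G2 stuck-at-1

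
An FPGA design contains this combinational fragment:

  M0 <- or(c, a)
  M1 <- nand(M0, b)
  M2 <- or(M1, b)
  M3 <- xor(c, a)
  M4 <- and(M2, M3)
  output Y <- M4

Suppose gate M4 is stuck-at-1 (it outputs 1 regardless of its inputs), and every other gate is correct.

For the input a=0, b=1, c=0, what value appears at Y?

Propagate with M4 forced: M0=0, M1=1, M2=1, M3=0, M4=1 [stuck-at-1].
So Y = 1. (Without the fault it would be 0.)

1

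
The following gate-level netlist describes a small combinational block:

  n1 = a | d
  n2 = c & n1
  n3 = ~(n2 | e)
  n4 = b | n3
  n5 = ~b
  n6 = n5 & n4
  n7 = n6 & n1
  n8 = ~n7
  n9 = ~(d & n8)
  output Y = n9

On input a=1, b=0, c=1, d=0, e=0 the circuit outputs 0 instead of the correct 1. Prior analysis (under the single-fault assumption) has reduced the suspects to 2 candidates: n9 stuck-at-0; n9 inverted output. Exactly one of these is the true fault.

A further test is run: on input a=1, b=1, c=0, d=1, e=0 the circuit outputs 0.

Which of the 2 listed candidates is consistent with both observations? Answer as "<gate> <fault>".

n9 stuck-at-0

Evaluate each candidate on input a=1, b=1, c=0, d=1, e=0:
  n9 stuck-at-0: n1=1, n2=0, n3=1, n4=1, n5=0, n6=0, n7=0, n8=1, n9=0 [stuck-at-0] → 0 — matches
  n9 inverted output: n1=1, n2=0, n3=1, n4=1, n5=0, n6=0, n7=0, n8=1, n9=1 [inverted output] → 1 — eliminated
Only n9 stuck-at-0 reproduces the observed 0.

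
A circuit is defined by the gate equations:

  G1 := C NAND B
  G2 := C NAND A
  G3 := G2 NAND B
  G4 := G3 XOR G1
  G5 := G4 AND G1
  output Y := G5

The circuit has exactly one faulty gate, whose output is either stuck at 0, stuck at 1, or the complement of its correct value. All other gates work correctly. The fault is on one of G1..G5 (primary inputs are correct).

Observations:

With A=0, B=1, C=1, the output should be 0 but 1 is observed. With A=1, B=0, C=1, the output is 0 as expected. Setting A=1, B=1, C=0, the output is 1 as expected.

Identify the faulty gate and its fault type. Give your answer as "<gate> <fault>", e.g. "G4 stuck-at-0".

G1 stuck-at-1

Fault-free values for test 1 (A=0, B=1, C=1): G1=0, G2=1, G3=0, G4=0, G5=0, giving Y=0. Observed 1.
Test 1: faults giving observed 1 are {G1 stuck-at-1, G1 inverted output, G5 stuck-at-1, G5 inverted output}.
Test 2 (A=1, B=0, C=1): fault-free G1=1, G2=0, G3=1, G4=0, G5=0 → 0; observed 0. Eliminates G5 stuck-at-1, G5 inverted output.
Test 3 (A=1, B=1, C=0): fault-free G1=1, G2=1, G3=0, G4=1, G5=1 → 1; observed 1. Eliminates G1 inverted output.
Only G1 stuck-at-1 is consistent with every test.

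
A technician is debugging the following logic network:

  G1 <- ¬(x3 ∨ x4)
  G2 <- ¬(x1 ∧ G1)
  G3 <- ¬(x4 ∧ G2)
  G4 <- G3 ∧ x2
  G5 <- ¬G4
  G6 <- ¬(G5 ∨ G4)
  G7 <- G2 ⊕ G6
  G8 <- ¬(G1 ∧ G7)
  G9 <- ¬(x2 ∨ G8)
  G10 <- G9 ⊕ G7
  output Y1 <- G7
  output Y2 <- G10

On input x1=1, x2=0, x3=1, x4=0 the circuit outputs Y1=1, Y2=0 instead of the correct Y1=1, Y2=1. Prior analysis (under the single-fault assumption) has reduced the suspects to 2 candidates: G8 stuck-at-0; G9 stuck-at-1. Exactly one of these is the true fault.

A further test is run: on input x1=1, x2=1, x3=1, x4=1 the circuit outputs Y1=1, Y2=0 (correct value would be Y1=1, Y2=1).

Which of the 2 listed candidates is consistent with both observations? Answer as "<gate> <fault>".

Evaluate each candidate on input x1=1, x2=1, x3=1, x4=1:
  G8 stuck-at-0: G1=0, G2=1, G3=0, G4=0, G5=1, G6=0, G7=1, G8=0 [stuck-at-0], G9=0, G10=1 → Y1=1, Y2=1 — eliminated
  G9 stuck-at-1: G1=0, G2=1, G3=0, G4=0, G5=1, G6=0, G7=1, G8=1, G9=1 [stuck-at-1], G10=0 → Y1=1, Y2=0 — matches
Only G9 stuck-at-1 reproduces the observed Y1=1, Y2=0.

G9 stuck-at-1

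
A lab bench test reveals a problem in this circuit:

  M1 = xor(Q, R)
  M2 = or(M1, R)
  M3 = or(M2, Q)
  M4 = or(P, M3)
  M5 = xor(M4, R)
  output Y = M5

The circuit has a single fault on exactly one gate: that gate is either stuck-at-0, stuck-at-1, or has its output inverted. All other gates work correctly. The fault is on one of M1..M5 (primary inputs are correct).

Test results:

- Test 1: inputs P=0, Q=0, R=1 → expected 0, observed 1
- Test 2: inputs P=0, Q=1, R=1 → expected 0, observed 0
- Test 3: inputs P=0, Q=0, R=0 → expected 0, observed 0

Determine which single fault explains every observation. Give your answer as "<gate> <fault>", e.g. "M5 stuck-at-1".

Fault-free values for test 1 (P=0, Q=0, R=1): M1=1, M2=1, M3=1, M4=1, M5=0, giving Y=0. Observed 1.
Test 1: faults giving observed 1 are {M2 stuck-at-0, M2 inverted output, M3 stuck-at-0, M3 inverted output, M4 stuck-at-0, M4 inverted output, M5 stuck-at-1, M5 inverted output}.
Test 2 (P=0, Q=1, R=1): fault-free M1=0, M2=1, M3=1, M4=1, M5=0 → 0; observed 0. Eliminates M3 stuck-at-0, M3 inverted output, M4 stuck-at-0, M4 inverted output, M5 stuck-at-1, M5 inverted output.
Test 3 (P=0, Q=0, R=0): fault-free M1=0, M2=0, M3=0, M4=0, M5=0 → 0; observed 0. Eliminates M2 inverted output.
Only M2 stuck-at-0 is consistent with every test.

M2 stuck-at-0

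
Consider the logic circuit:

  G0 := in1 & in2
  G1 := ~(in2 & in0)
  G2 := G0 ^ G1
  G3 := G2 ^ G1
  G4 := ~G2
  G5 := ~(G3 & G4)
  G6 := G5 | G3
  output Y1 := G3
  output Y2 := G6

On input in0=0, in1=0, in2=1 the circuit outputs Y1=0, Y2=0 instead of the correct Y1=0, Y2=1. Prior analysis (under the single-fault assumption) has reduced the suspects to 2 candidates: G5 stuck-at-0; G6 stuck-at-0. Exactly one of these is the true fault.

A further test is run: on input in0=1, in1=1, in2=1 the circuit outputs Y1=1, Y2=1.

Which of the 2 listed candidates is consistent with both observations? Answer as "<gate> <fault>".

G5 stuck-at-0

Evaluate each candidate on input in0=1, in1=1, in2=1:
  G5 stuck-at-0: G0=1, G1=0, G2=1, G3=1, G4=0, G5=0 [stuck-at-0], G6=1 → Y1=1, Y2=1 — matches
  G6 stuck-at-0: G0=1, G1=0, G2=1, G3=1, G4=0, G5=1, G6=0 [stuck-at-0] → Y1=1, Y2=0 — eliminated
Only G5 stuck-at-0 reproduces the observed Y1=1, Y2=1.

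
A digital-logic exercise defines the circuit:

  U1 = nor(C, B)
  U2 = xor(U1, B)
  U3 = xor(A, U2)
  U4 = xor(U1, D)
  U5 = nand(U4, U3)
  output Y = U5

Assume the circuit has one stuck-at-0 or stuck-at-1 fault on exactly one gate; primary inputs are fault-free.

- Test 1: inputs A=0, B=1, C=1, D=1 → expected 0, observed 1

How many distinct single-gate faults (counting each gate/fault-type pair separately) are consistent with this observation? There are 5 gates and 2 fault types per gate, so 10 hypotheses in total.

Fault-free: U1=0, U2=1, U3=1, U4=1, U5=0 → 0. Observed 1.
  U1 stuck-at-0: output 0 ✗
  U1 stuck-at-1: output 1 ✓
  U2 stuck-at-0: output 1 ✓
  U2 stuck-at-1: output 0 ✗
  U3 stuck-at-0: output 1 ✓
  U3 stuck-at-1: output 0 ✗
  U4 stuck-at-0: output 1 ✓
  U4 stuck-at-1: output 0 ✗
  U5 stuck-at-0: output 0 ✗
  U5 stuck-at-1: output 1 ✓
Consistent faults: {U1 stuck-at-1, U2 stuck-at-0, U3 stuck-at-0, U4 stuck-at-0, U5 stuck-at-1} — 5 in all.

5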